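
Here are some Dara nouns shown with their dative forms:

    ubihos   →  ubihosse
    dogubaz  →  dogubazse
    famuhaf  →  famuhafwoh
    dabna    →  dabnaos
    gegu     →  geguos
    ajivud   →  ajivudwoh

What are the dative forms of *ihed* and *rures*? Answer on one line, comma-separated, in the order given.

Looking at the final sound of each stem: -se when the stem ends in a sibilant (*ubihos*, *dogubaz*); -woh when the stem ends in a non-sibilant consonant (*famuhaf*, *ajivud*); -os when the stem ends in a vowel (*dabna*, *gegu*).
Since the final sound of *ihed* is /d/ (a non-sibilant consonant), it takes -woh, giving *ihedwoh*.
Since the final sound of *rures* is /s/ (a sibilant), it takes -se, giving *ruresse*.

ihedwoh, ruresse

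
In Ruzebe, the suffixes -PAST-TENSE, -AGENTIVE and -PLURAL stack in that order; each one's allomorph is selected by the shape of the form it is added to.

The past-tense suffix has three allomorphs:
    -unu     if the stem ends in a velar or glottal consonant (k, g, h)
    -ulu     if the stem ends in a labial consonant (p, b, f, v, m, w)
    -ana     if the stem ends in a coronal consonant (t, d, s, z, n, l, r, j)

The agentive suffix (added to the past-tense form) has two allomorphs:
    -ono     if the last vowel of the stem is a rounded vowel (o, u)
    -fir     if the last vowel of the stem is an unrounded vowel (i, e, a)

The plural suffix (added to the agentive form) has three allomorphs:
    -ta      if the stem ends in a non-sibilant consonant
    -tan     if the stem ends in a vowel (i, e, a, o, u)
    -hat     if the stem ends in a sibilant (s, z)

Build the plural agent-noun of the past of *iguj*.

*iguj*: final consonant = /j/, coronal → -ana → *igujana*.
The past-tense form *igujana*: last vowel = /a/, an unrounded vowel → -fir → *igujanafir*.
The agentive form *igujanafir* — final sound /r/ (a non-sibilant consonant) → -ta → *igujanafirta*.

igujanafirta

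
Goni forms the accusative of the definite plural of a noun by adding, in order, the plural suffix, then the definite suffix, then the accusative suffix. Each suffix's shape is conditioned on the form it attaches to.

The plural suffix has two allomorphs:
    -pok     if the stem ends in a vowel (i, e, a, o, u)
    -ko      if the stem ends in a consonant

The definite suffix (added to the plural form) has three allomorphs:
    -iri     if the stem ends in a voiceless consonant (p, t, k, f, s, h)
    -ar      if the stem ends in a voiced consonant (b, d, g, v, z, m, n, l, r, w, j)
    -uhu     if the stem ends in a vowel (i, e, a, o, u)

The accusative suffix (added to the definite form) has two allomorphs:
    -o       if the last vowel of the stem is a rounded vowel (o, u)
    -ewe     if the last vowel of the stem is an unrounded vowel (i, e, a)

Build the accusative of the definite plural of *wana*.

*wana* — final sound /a/ (a vowel) → -pok → *wanapok*.
Since the final sound of the plural form *wanapok* is /k/ (a voiceless consonant), it takes -iri, giving *wanapokiri*.
The definite form *wanapokiri*: last vowel = /i/, an unrounded vowel → -ewe → *wanapokiriewe*.

wanapokiriewe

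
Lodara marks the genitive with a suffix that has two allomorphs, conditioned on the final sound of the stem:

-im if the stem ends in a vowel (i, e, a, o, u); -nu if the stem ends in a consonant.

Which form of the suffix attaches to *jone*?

*jone* — final sound /e/ (a vowel) → -im.

-im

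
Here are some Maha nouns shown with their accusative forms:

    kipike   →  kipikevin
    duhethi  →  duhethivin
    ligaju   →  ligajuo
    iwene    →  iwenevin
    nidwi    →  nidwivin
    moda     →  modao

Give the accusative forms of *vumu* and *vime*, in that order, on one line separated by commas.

The alternation tracks the last vowel of the stem — -vin when the last vowel of the stem is a front vowel (*kipike*, *duhethi*, *iwene*, *nidwi*); -o when the last vowel of the stem is a back vowel (*ligaju*, *moda*).
The last vowel of *vumu* is /u/, which is a back vowel, so the suffix is -o, giving *vumuo*.
The last vowel of *vime* is /e/, which is a front vowel, so the suffix is -vin, giving *vimevin*.

vumuo, vimevin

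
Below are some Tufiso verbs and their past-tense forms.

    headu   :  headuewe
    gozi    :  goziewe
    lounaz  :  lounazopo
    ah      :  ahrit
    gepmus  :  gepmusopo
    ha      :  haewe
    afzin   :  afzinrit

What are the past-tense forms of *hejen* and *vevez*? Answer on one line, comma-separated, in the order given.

The pattern is sibilance of the final sound: -opo when the stem ends in a sibilant (*lounaz*, *gepmus*); -rit when the stem ends in a non-sibilant consonant (*ah*, *afzin*); -ewe when the stem ends in a vowel (*headu*, *gozi*, *ha*).
Since the final sound of *hejen* is /n/ (a non-sibilant consonant), it takes -rit, giving *hejenrit*.
The final sound of *vevez* is /z/, which is a sibilant, so the suffix is -opo, giving *vevezopo*.

hejenrit, vevezopo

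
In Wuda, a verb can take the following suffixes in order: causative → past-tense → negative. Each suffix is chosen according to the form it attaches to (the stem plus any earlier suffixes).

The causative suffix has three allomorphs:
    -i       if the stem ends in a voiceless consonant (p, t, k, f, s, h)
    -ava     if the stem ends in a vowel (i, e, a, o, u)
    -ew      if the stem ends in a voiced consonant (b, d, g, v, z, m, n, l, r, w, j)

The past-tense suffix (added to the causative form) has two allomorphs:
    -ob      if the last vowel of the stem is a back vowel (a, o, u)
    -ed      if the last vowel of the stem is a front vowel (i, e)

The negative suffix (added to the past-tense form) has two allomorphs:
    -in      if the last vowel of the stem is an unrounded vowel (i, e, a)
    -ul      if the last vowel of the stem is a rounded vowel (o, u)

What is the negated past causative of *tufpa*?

tufpaavaobul

The final sound of *tufpa* is /a/, which is a vowel, so the causative suffix is -ava, giving *tufpaava*.
The causative form *tufpaava*: last vowel = /a/, a back vowel → -ob → *tufpaavaob*.
The past-tense form *tufpaavaob* — last vowel /o/ (a rounded vowel) → -ul → *tufpaavaobul*.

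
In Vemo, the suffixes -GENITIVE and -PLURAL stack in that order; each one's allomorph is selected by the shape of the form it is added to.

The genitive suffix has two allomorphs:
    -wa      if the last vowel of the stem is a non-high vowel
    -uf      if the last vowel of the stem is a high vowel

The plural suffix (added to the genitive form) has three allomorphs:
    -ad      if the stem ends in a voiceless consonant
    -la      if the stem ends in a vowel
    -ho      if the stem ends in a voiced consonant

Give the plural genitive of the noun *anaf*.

Since the last vowel of *anaf* is /a/ (a non-high vowel), it takes -wa, giving *anafwa*.
The final sound of the genitive form *anafwa* is /a/, which is a vowel, so the plural suffix is -la, giving *anafwala*.

anafwala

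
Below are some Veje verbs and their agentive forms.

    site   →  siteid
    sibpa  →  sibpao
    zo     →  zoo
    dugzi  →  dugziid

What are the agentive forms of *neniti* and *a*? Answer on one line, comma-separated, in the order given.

Looking at the last vowel of each stem: -id when the last vowel of the stem is a front vowel (*site*, *dugzi*); -o when the last vowel of the stem is a back vowel (*sibpa*, *zo*).
The last vowel of *neniti* is /i/, which is a front vowel, so the suffix is -id, giving *nenitiid*.
*a* — last vowel /a/ (a back vowel) → -o → *ao*.

nenitiid, ao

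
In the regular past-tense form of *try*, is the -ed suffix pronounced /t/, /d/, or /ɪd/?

/d/

The stem *try* ends in a voiced sound other than /d/.
The -ed suffix is realized as /ɪd/ after /t, d/; as /t/ after other voiceless consonants; and as /d/ after other voiced sounds.
So -ed on *try* is pronounced /d/.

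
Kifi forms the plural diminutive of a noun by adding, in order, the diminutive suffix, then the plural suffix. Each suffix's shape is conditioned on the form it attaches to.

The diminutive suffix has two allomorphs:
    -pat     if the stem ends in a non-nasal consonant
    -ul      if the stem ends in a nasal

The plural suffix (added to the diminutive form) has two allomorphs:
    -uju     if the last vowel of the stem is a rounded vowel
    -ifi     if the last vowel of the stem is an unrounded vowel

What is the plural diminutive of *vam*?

vamuluju

The final consonant of *vam* is /m/, which is a nasal, so the diminutive suffix is -ul, giving *vamul*.
Since the last vowel of the diminutive form *vamul* is /u/ (a rounded vowel), it takes -uju, giving *vamuluju*.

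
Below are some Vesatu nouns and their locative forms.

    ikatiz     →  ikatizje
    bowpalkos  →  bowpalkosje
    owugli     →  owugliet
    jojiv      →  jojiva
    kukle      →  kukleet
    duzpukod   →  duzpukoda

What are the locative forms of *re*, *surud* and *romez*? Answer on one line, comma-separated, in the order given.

reet, suruda, romezje

The alternation tracks the final sound of the stem — -je when the stem ends in a sibilant (*ikatiz*, *bowpalkos*); -a when the stem ends in a non-sibilant consonant (*jojiv*, *duzpukod*); -et when the stem ends in a vowel (*owugli*, *kukle*).
Since the final sound of *re* is /e/ (a vowel), it takes -et, giving *reet*.
Since the final sound of *surud* is /d/ (a non-sibilant consonant), it takes -a, giving *suruda*.
*romez* — final sound /z/ (a sibilant) → -je → *romezje*.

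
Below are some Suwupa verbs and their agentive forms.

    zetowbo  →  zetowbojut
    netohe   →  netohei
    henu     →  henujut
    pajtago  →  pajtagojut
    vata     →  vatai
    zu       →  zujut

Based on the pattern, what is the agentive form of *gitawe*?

The suffix is conditioned by the last vowel: -jut when the last vowel of the stem is a rounded vowel (*zetowbo*, *henu*, *pajtago*, *zu*); -i when the last vowel of the stem is an unrounded vowel (*netohe*, *vata*).
The last vowel of *gitawe* is /e/, which is an unrounded vowel, so the suffix is -i, giving *gitawei*.

gitawei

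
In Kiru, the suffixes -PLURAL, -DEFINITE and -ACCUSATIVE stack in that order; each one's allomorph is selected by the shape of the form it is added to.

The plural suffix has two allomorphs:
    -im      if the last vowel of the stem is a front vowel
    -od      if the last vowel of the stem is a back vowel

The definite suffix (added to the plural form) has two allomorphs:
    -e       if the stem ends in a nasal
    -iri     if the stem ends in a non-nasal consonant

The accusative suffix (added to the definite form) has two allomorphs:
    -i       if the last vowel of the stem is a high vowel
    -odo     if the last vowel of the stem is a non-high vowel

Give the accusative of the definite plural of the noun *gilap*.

gilapodirii

Since the last vowel of *gilap* is /a/ (a back vowel), it takes -od, giving *gilapod*.
The plural form *gilapod*: final consonant = /d/, non-nasal → -iri → *gilapodiri*.
The definite form *gilapodiri* — last vowel /i/ (a high vowel) → -i → *gilapodirii*.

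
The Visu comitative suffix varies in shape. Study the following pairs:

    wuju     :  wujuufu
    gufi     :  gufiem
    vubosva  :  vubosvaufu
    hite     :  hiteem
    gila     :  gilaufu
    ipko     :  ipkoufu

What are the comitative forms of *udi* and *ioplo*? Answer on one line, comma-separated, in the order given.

udiem, ioploufu

The alternation tracks the last vowel of the stem — -em when the last vowel of the stem is a front vowel (*gufi*, *hite*); -ufu when the last vowel of the stem is a back vowel (*wuju*, *vubosva*, *gila*, *ipko*).
The last vowel of *udi* is /i/, which is a front vowel, so the suffix is -em, giving *udiem*.
*ioplo* — last vowel /o/ (a back vowel) → -ufu → *ioploufu*.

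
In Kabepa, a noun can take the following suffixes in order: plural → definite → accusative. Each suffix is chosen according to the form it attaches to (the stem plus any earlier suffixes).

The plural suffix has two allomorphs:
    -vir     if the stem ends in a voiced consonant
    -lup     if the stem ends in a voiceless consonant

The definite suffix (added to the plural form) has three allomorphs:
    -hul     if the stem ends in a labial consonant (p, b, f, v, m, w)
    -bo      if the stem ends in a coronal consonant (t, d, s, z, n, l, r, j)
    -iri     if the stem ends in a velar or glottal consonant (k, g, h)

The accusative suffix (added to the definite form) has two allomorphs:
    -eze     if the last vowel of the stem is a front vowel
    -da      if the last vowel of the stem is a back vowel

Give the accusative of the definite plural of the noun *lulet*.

Since the final consonant of *lulet* is /t/ (voiceless), it takes -lup, giving *luletlup*.
Since the final consonant of the plural form *luletlup* is /p/ (labial), it takes -hul, giving *luletluphul*.
The last vowel of the definite form *luletluphul* is /u/, which is a back vowel, so the accusative suffix is -da, giving *luletluphulda*.

luletluphulda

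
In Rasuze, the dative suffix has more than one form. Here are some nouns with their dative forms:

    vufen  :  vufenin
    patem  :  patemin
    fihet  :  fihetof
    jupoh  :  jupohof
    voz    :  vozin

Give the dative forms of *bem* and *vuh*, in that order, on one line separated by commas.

The suffix is conditioned by the final consonant: -of when the stem ends in a voiceless consonant (*fihet*, *jupoh*); -in when the stem ends in a voiced consonant (*vufen*, *patem*, *voz*).
*bem* — final consonant /m/ (voiced) → -in → *bemin*.
Since the final consonant of *vuh* is /h/ (voiceless), it takes -of, giving *vuhof*.

bemin, vuhof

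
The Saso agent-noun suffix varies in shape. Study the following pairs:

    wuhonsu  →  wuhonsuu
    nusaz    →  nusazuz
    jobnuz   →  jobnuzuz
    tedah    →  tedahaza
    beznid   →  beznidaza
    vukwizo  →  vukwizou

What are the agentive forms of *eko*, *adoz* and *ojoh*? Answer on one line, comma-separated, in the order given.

The suffix is conditioned by the final sound: -uz when the stem ends in a sibilant (*nusaz*, *jobnuz*); -aza when the stem ends in a non-sibilant consonant (*tedah*, *beznid*); -u when the stem ends in a vowel (*wuhonsu*, *vukwizo*).
Since the final sound of *eko* is /o/ (a vowel), it takes -u, giving *ekou*.
Since the final sound of *adoz* is /z/ (a sibilant), it takes -uz, giving *adozuz*.
Since the final sound of *ojoh* is /h/ (a non-sibilant consonant), it takes -aza, giving *ojohaza*.

ekou, adozuz, ojohaza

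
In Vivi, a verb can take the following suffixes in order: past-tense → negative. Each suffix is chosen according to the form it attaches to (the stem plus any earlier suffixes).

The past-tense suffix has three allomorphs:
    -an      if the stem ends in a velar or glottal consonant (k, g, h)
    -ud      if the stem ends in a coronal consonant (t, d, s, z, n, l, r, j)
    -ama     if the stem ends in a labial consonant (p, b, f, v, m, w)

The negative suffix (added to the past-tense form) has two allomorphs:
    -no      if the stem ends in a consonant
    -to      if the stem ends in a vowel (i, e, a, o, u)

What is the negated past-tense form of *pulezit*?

*pulezit*: final consonant = /t/, coronal → -ud → *pulezitud*.
Since the final sound of the past-tense form *pulezitud* is /d/ (a consonant), it takes -no, giving *pulezitudno*.

pulezitudno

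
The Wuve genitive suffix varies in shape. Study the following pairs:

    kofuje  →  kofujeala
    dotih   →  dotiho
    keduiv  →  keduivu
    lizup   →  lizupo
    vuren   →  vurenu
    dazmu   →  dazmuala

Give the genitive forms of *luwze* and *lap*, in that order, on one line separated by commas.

luwzeala, lapo

Looking at the final sound of each stem: -o when the stem ends in a voiceless consonant (*dotih*, *lizup*); -u when the stem ends in a voiced consonant (*keduiv*, *vuren*); -ala when the stem ends in a vowel (*kofuje*, *dazmu*).
Since the final sound of *luwze* is /e/ (a vowel), it takes -ala, giving *luwzeala*.
*lap*: final sound = /p/, a voiceless consonant → -o → *lapo*.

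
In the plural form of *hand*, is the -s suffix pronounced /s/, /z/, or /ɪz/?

/z/

The stem *hand* ends in a voiced non-sibilant sound.
The plural suffix surfaces as /ɪz/ after sibilants, /s/ after other voiceless consonants, and /z/ after other voiced sounds.
So the plural -s on *hand* is pronounced /z/.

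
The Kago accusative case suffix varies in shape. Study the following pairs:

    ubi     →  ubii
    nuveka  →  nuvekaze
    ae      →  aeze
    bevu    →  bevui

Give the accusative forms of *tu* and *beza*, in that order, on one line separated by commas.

The pattern is height harmony: -i when the last vowel of the stem is a high vowel (*ubi*, *bevu*); -ze when the last vowel of the stem is a non-high vowel (*nuveka*, *ae*).
*tu* — last vowel /u/ (a high vowel) → -i → *tui*.
The last vowel of *beza* is /a/, which is a non-high vowel, so the suffix is -ze, giving *bezaze*.

tui, bezaze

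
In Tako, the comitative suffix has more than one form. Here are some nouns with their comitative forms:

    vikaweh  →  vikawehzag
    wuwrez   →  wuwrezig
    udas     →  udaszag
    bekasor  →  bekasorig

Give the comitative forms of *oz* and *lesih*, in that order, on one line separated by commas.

The suffix is conditioned by the final consonant: -zag when the stem ends in a voiceless consonant (*vikaweh*, *udas*); -ig when the stem ends in a voiced consonant (*wuwrez*, *bekasor*).
*oz*: final consonant = /z/, voiced → -ig → *ozig*.
*lesih*: final consonant = /h/, voiceless → -zag → *lesihzag*.

ozig, lesihzag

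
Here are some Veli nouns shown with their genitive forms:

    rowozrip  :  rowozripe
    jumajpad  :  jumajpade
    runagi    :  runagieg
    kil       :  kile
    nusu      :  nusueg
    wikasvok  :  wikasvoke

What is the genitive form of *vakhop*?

The suffix is conditioned by the final sound: -e when the stem ends in a consonant (*rowozrip*, *jumajpad*, *kil*, *wikasvok*); -eg when the stem ends in a vowel (*runagi*, *nusu*).
*vakhop*: final sound = /p/, a consonant → -e → *vakhope*.

vakhope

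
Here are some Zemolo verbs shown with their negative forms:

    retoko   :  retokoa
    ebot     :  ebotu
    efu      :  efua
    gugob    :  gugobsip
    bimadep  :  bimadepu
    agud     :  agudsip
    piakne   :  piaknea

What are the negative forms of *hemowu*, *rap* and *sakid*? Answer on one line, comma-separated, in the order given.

The pattern is voicing of the final sound: -u when the stem ends in a voiceless consonant (*ebot*, *bimadep*); -sip when the stem ends in a voiced consonant (*gugob*, *agud*); -a when the stem ends in a vowel (*retoko*, *efu*, *piakne*).
*hemowu*: final sound = /u/, a vowel → -a → *hemowua*.
Since the final sound of *rap* is /p/ (a voiceless consonant), it takes -u, giving *rapu*.
The final sound of *sakid* is /d/, which is a voiced consonant, so the suffix is -sip, giving *sakidsip*.

hemowua, rapu, sakidsip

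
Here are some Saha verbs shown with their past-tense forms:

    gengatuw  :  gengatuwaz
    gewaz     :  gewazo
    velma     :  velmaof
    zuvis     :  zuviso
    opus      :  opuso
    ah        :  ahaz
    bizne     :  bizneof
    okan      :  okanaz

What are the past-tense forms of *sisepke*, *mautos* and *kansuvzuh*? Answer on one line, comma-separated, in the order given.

The pattern is sibilance of the final sound: -o when the stem ends in a sibilant (*gewaz*, *zuvis*, *opus*); -az when the stem ends in a non-sibilant consonant (*gengatuw*, *ah*, *okan*); -of when the stem ends in a vowel (*velma*, *bizne*).
*sisepke* — final sound /e/ (a vowel) → -of → *sisepkeof*.
The final sound of *mautos* is /s/, which is a sibilant, so the suffix is -o, giving *mautoso*.
*kansuvzuh* — final sound /h/ (a non-sibilant consonant) → -az → *kansuvzuhaz*.

sisepkeof, mautoso, kansuvzuhaz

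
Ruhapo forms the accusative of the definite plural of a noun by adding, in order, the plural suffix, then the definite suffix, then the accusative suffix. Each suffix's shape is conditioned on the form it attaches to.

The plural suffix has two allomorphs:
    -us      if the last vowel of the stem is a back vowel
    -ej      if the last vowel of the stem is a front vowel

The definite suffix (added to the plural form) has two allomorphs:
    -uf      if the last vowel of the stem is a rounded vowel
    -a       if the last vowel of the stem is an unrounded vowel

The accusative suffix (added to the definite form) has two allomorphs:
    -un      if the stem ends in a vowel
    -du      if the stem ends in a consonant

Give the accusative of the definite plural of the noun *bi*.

*bi* — last vowel /i/ (a front vowel) → -ej → *biej*.
The last vowel of the plural form *biej* is /e/, which is an unrounded vowel, so the definite suffix is -a, giving *bieja*.
The definite form *bieja*: final sound = /a/, a vowel → -un → *biejaun*.

biejaun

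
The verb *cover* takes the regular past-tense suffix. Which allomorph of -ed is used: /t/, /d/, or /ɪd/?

/d/

The stem *cover* ends in a voiced sound other than /d/.
The -ed suffix is realized as /ɪd/ after /t, d/; as /t/ after other voiceless consonants; and as /d/ after other voiced sounds.
So -ed on *cover* is pronounced /d/.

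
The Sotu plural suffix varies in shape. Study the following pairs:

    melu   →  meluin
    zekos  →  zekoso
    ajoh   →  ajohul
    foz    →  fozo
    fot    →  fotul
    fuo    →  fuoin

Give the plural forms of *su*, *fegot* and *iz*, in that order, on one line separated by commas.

suin, fegotul, izo

The alternation tracks the final sound of the stem — -o when the stem ends in a sibilant (*zekos*, *foz*); -ul when the stem ends in a non-sibilant consonant (*ajoh*, *fot*); -in when the stem ends in a vowel (*melu*, *fuo*).
*su*: final sound = /u/, a vowel → -in → *suin*.
*fegot* — final sound /t/ (a non-sibilant consonant) → -ul → *fegotul*.
The final sound of *iz* is /z/, which is a sibilant, so the suffix is -o, giving *izo*.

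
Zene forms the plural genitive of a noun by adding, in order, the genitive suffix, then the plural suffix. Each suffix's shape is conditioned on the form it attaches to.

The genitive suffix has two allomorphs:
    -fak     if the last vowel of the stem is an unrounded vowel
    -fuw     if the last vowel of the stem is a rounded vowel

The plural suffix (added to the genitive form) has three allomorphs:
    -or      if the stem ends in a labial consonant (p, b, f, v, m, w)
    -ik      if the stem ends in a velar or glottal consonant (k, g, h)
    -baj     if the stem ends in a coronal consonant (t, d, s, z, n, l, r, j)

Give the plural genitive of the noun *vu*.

*vu*: last vowel = /u/, a rounded vowel → -fuw → *vufuw*.
The genitive form *vufuw* — final consonant /w/ (labial) → -or → *vufuwor*.

vufuwor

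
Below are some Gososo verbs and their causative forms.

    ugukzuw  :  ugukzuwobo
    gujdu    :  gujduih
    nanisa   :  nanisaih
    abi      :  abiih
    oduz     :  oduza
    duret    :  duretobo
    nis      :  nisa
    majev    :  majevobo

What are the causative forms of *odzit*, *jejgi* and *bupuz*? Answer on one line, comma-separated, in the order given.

The alternation tracks the final sound of the stem — -a when the stem ends in a sibilant (*oduz*, *nis*); -obo when the stem ends in a non-sibilant consonant (*ugukzuw*, *duret*, *majev*); -ih when the stem ends in a vowel (*gujdu*, *nanisa*, *abi*).
*odzit*: final sound = /t/, a non-sibilant consonant → -obo → *odzitobo*.
*jejgi*: final sound = /i/, a vowel → -ih → *jejgiih*.
The final sound of *bupuz* is /z/, which is a sibilant, so the suffix is -a, giving *bupuza*.

odzitobo, jejgiih, bupuza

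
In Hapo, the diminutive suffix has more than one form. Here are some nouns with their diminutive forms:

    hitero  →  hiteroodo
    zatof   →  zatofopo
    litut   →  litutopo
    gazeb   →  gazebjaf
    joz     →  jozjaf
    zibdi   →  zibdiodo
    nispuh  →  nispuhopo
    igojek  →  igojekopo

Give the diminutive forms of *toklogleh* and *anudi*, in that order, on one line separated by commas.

tokloglehopo, anudiodo

Looking at the final sound of each stem: -opo when the stem ends in a voiceless consonant (*zatof*, *litut*, *nispuh*, *igojek*); -jaf when the stem ends in a voiced consonant (*gazeb*, *joz*); -odo when the stem ends in a vowel (*hitero*, *zibdi*).
The final sound of *toklogleh* is /h/, which is a voiceless consonant, so the suffix is -opo, giving *tokloglehopo*.
*anudi* — final sound /i/ (a vowel) → -odo → *anudiodo*.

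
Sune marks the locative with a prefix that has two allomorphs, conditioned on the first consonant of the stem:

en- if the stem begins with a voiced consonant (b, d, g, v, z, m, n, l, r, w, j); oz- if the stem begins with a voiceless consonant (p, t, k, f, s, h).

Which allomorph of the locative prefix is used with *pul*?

Since the first consonant of *pul* is /p/ (voiceless), it takes oz-.

oz-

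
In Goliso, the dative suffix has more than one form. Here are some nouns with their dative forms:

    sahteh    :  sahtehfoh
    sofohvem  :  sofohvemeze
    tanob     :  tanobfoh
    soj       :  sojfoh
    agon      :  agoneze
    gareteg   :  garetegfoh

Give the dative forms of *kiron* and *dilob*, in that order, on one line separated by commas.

The suffix is conditioned by the final consonant: -eze when the stem ends in a nasal (*sofohvem*, *agon*); -foh when the stem ends in a non-nasal consonant (*sahteh*, *tanob*, *soj*, *gareteg*).
The final consonant of *kiron* is /n/, which is a nasal, so the suffix is -eze, giving *kironeze*.
*dilob* — final consonant /b/ (non-nasal) → -foh → *dilobfoh*.

kironeze, dilobfoh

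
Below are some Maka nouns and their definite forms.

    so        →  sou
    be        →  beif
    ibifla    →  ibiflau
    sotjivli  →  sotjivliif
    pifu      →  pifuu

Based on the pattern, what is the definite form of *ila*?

The alternation tracks the last vowel of the stem — -if when the last vowel of the stem is a front vowel (*be*, *sotjivli*); -u when the last vowel of the stem is a back vowel (*so*, *ibifla*, *pifu*).
*ila*: last vowel = /a/, a back vowel → -u → *ilau*.

ilau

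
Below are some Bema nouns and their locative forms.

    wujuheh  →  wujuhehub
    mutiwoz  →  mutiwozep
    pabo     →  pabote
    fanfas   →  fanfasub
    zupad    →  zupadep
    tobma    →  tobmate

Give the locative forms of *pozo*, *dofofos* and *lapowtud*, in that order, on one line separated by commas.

The pattern is voicing of the final sound: -ub when the stem ends in a voiceless consonant (*wujuheh*, *fanfas*); -ep when the stem ends in a voiced consonant (*mutiwoz*, *zupad*); -te when the stem ends in a vowel (*pabo*, *tobma*).
The final sound of *pozo* is /o/, which is a vowel, so the suffix is -te, giving *pozote*.
Since the final sound of *dofofos* is /s/ (a voiceless consonant), it takes -ub, giving *dofofosub*.
The final sound of *lapowtud* is /d/, which is a voiced consonant, so the suffix is -ep, giving *lapowtudep*.

pozote, dofofosub, lapowtudep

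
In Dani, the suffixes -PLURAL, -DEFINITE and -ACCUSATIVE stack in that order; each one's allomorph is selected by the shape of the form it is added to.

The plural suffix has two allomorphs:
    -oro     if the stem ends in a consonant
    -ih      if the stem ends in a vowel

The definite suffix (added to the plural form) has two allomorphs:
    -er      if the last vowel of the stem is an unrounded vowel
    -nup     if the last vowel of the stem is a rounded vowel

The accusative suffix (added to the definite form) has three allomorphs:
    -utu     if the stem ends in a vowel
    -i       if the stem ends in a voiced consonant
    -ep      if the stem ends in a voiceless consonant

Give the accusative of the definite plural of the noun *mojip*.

mojiporonupep

*mojip* — final sound /p/ (a consonant) → -oro → *mojiporo*.
The plural form *mojiporo*: last vowel = /o/, a rounded vowel → -nup → *mojiporonup*.
The definite form *mojiporonup*: final sound = /p/, a voiceless consonant → -ep → *mojiporonupep*.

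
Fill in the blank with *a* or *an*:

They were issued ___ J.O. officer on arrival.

The indefinite article is chosen by the initial *sound* of the following word, not its spelling.
The initialism *J.O.* is read letter by letter; the first letter, J, is pronounced /dʒeɪ/, which begins with a consonant sound.
So the article is *a*: They were issued a J.O. officer on arrival.

a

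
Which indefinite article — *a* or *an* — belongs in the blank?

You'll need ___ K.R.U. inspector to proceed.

The indefinite article is chosen by the initial *sound* of the following word, not its spelling.
The initialism *K.R.U.* is read letter by letter; the first letter, K, is pronounced /keɪ/, which begins with a consonant sound.
So the article is *a*: You'll need a K.R.U. inspector to proceed.

a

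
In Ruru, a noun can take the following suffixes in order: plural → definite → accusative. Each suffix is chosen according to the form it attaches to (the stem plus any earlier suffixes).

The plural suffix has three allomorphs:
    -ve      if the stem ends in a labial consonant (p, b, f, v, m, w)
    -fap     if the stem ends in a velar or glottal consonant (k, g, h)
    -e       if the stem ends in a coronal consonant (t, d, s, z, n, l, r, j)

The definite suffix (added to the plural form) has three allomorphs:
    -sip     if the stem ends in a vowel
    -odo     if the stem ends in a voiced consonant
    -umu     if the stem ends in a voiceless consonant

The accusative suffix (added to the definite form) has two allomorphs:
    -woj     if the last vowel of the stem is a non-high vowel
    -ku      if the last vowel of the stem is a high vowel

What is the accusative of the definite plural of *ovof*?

ovofvesipku

*ovof*: final consonant = /f/, labial → -ve → *ovofve*.
The final sound of the plural form *ovofve* is /e/, which is a vowel, so the definite suffix is -sip, giving *ovofvesip*.
The definite form *ovofvesip* — last vowel /i/ (a high vowel) → -ku → *ovofvesipku*.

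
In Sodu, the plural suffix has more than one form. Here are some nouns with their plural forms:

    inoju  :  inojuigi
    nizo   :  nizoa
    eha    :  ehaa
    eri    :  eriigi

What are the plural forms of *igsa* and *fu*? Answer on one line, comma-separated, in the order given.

igsaa, fuigi

The suffix is conditioned by the last vowel: -igi when the last vowel of the stem is a high vowel (*inoju*, *eri*); -a when the last vowel of the stem is a non-high vowel (*nizo*, *eha*).
Since the last vowel of *igsa* is /a/ (a non-high vowel), it takes -a, giving *igsaa*.
Since the last vowel of *fu* is /u/ (a high vowel), it takes -igi, giving *fuigi*.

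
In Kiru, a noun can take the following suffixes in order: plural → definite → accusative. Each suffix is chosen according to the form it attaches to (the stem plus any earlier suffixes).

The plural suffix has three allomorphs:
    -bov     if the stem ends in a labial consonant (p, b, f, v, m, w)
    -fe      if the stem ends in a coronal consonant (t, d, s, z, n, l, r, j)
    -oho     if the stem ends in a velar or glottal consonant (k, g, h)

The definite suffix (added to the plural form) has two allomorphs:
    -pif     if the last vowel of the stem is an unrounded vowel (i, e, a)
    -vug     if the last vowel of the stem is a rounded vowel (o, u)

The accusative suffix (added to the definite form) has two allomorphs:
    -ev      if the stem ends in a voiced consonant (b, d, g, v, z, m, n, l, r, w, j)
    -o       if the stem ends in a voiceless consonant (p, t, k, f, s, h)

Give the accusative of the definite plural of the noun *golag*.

golagohovugev

The final consonant of *golag* is /g/, which is velar/glottal, so the plural suffix is -oho, giving *golagoho*.
Since the last vowel of the plural form *golagoho* is /o/ (a rounded vowel), it takes -vug, giving *golagohovug*.
The definite form *golagohovug*: final consonant = /g/, voiced → -ev → *golagohovugev*.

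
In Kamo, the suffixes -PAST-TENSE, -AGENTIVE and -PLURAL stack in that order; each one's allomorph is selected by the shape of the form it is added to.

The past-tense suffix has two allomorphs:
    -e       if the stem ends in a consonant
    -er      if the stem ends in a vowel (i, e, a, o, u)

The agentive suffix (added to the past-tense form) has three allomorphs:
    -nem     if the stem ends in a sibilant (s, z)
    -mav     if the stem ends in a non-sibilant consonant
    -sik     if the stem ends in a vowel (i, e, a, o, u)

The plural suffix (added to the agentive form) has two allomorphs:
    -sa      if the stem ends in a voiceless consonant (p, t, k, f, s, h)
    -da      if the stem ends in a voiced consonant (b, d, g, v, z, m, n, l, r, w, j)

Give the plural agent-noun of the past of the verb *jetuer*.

*jetuer*: final sound = /r/, a consonant → -e → *jetuere*.
Since the final sound of the past-tense form *jetuere* is /e/ (a vowel), it takes -sik, giving *jetueresik*.
The agentive form *jetueresik* — final consonant /k/ (voiceless) → -sa → *jetueresiksa*.

jetueresiksa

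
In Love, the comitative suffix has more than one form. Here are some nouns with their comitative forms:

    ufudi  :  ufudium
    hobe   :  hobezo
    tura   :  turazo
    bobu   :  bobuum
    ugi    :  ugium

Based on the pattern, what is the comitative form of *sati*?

The alternation tracks the last vowel of the stem — -um when the last vowel of the stem is a high vowel (*ufudi*, *bobu*, *ugi*); -zo when the last vowel of the stem is a non-high vowel (*hobe*, *tura*).
*sati*: last vowel = /i/, a high vowel → -um → *satium*.

satium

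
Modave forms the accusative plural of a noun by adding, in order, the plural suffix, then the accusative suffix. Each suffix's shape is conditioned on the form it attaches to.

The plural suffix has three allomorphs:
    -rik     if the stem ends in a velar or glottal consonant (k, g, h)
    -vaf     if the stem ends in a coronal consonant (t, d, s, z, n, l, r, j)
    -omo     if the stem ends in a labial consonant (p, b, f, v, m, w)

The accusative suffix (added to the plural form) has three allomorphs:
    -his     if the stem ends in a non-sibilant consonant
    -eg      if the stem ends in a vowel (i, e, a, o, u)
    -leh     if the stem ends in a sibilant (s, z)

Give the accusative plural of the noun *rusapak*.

rusapakrikhis

The final consonant of *rusapak* is /k/, which is velar/glottal, so the plural suffix is -rik, giving *rusapakrik*.
Since the final sound of the plural form *rusapakrik* is /k/ (a non-sibilant consonant), it takes -his, giving *rusapakrikhis*.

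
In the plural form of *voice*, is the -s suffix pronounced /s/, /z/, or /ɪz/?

The stem *voice* ends in a sibilant (/s, z, ʃ, ʒ, tʃ, dʒ/).
The plural suffix surfaces as /ɪz/ after sibilants, /s/ after other voiceless consonants, and /z/ after other voiced sounds.
So the plural -s on *voice* is pronounced /ɪz/.

/ɪz/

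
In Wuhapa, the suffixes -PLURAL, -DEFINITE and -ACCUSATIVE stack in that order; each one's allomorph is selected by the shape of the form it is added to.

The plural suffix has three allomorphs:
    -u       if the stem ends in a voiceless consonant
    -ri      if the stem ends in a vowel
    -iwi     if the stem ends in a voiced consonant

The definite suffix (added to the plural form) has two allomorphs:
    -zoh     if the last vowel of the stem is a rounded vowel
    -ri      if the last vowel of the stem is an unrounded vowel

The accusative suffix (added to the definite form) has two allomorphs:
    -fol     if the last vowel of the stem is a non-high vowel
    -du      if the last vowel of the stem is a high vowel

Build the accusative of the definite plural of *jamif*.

jamifuzohfol

The final sound of *jamif* is /f/, which is a voiceless consonant, so the plural suffix is -u, giving *jamifu*.
Since the last vowel of the plural form *jamifu* is /u/ (a rounded vowel), it takes -zoh, giving *jamifuzoh*.
The definite form *jamifuzoh* — last vowel /o/ (a non-high vowel) → -fol → *jamifuzohfol*.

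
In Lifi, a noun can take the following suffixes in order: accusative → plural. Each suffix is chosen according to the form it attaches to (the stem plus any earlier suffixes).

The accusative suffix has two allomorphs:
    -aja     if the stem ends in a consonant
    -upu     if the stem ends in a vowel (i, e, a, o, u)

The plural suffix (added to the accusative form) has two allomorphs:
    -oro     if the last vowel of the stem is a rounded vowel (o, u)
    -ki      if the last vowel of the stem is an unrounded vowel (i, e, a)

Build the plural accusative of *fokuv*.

*fokuv* — final sound /v/ (a consonant) → -aja → *fokuvaja*.
The accusative form *fokuvaja*: last vowel = /a/, an unrounded vowel → -ki → *fokuvajaki*.

fokuvajaki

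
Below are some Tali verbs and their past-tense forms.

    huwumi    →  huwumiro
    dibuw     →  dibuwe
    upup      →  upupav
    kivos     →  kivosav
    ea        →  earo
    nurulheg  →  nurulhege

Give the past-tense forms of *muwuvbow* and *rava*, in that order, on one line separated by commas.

muwuvbowe, ravaro

The pattern is voicing of the final sound: -av when the stem ends in a voiceless consonant (*upup*, *kivos*); -e when the stem ends in a voiced consonant (*dibuw*, *nurulheg*); -ro when the stem ends in a vowel (*huwumi*, *ea*).
*muwuvbow* — final sound /w/ (a voiced consonant) → -e → *muwuvbowe*.
*rava*: final sound = /a/, a vowel → -ro → *ravaro*.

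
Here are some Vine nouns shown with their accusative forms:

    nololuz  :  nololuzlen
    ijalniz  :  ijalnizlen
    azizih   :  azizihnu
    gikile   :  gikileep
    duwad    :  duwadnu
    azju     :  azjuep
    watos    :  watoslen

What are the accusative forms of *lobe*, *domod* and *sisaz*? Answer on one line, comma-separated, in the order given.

The pattern is sibilance of the final sound: -len when the stem ends in a sibilant (*nololuz*, *ijalniz*, *watos*); -nu when the stem ends in a non-sibilant consonant (*azizih*, *duwad*); -ep when the stem ends in a vowel (*gikile*, *azju*).
The final sound of *lobe* is /e/, which is a vowel, so the suffix is -ep, giving *lobeep*.
The final sound of *domod* is /d/, which is a non-sibilant consonant, so the suffix is -nu, giving *domodnu*.
*sisaz*: final sound = /z/, a sibilant → -len → *sisazlen*.

lobeep, domodnu, sisazlen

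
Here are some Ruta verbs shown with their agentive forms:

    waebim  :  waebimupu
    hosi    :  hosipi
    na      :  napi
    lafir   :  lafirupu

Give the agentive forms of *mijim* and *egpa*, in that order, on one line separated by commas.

mijimupu, egpapi

The alternation tracks the final sound of the stem — -upu when the stem ends in a consonant (*waebim*, *lafir*); -pi when the stem ends in a vowel (*hosi*, *na*).
The final sound of *mijim* is /m/, which is a consonant, so the suffix is -upu, giving *mijimupu*.
*egpa* — final sound /a/ (a vowel) → -pi → *egpapi*.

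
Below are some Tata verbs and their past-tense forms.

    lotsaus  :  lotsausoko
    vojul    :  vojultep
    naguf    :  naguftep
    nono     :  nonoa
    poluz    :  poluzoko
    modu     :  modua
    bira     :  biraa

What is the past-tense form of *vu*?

vua

The alternation tracks the final sound of the stem — -oko when the stem ends in a sibilant (*lotsaus*, *poluz*); -tep when the stem ends in a non-sibilant consonant (*vojul*, *naguf*); -a when the stem ends in a vowel (*nono*, *modu*, *bira*).
*vu* — final sound /u/ (a vowel) → -a → *vua*.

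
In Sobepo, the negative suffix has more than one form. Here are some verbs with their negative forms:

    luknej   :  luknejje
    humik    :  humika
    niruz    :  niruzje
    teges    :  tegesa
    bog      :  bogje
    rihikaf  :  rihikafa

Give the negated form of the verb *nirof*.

The suffix is conditioned by the final consonant: -a when the stem ends in a voiceless consonant (*humik*, *teges*, *rihikaf*); -je when the stem ends in a voiced consonant (*luknej*, *niruz*, *bog*).
Since the final consonant of *nirof* is /f/ (voiceless), it takes -a, giving *nirofa*.

nirofa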